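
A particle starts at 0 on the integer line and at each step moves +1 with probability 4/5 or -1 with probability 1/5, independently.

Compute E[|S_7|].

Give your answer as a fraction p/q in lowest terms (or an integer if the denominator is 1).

S_7 takes values m ≡ 1 (mod 2) with |m| ≤ 7; P(S_7=m) = C(7,(7+m)/2) · (4/5)^((7+m)/2) · (1/5)^((7-m)/2).
Distribution: P(S=-7)=1/78125, P(S=-5)=28/78125, P(S=-3)=336/78125, P(S=-1)=448/15625, P(S=1)=1792/15625, P(S=3)=21504/78125, P(S=5)=28672/78125, P(S=7)=16384/78125
E[|S_7|] = Σ_m |m|·P(S_7=m) = 66983/15625

Answer: 66983/15625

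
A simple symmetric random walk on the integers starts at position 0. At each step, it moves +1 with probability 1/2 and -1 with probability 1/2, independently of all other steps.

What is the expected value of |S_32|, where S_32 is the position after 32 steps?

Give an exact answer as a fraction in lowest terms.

S_32 takes values m ≡ 0 (mod 2) with |m| ≤ 32; P(S_32=m) = C(32,(32+m)/2)/2^32.
Total paths: 2^32 = 4294967296
Distribution: P(S=-32)=1/4294967296, P(S=-30)=32/4294967296, P(S=-28)=496/4294967296, P(S=-26)=4960/4294967296, P(S=-24)=35960/4294967296, P(S=-22)=201376/4294967296, P(S=-20)=906192/4294967296, P(S=-18)=3365856/4294967296, P(S=-16)=10518300/4294967296, P(S=-14)=28048800/4294967296, P(S=-12)=64512240/4294967296, P(S=-10)=129024480/4294967296, P(S=-8)=225792840/4294967296, P(S=-6)=347373600/4294967296, P(S=-4)=471435600/4294967296, P(S=-2)=565722720/4294967296, P(S=0)=601080390/4294967296, P(S=2)=565722720/4294967296, P(S=4)=471435600/4294967296, P(S=6)=347373600/4294967296, P(S=8)=225792840/4294967296, P(S=10)=129024480/4294967296, P(S=12)=64512240/4294967296, P(S=14)=28048800/4294967296, P(S=16)=10518300/4294967296, P(S=18)=3365856/4294967296, P(S=20)=906192/4294967296, P(S=22)=201376/4294967296, P(S=24)=35960/4294967296, P(S=26)=4960/4294967296, P(S=28)=496/4294967296, P(S=30)=32/4294967296, P(S=32)=1/4294967296
E[|S_32|] = Σ_m |m|·P(S_32=m) = 19234572480/4294967296 = 300540195/67108864

Answer: 300540195/67108864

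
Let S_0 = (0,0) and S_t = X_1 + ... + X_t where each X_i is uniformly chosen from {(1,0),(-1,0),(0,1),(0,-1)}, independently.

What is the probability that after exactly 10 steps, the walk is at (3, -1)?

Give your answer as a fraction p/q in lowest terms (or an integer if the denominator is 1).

Let h be the number of horizontal steps (so 10-h are vertical). To end at (3,-1) need (h+3)/2 right-steps and ((10-h)-1)/2 up-steps.
Sum over h with 3 ≤ h ≤ 9, h ≡ 1 (mod 2), 10-h ≡ 1 (mod 2):
h=3: C(10,3)·C(3,3)·C(7,3) = 120·1·35 = 4200
h=5: C(10,5)·C(5,4)·C(5,2) = 252·5·10 = 12600
h=7: C(10,7)·C(7,5)·C(3,1) = 120·21·3 = 7560
h=9: C(10,9)·C(9,6)·C(1,0) = 10·84·1 = 840
Total favorable: 25200
Total paths: 4^10 = 1048576
P = 25200/1048576 = 1575/65536

Answer: 1575/65536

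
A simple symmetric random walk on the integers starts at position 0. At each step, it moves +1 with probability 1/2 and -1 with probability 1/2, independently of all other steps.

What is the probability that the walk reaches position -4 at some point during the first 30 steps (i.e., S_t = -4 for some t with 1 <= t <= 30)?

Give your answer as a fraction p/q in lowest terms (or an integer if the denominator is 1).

Answer: 15875597/33554432

Derivation:
Count via complement. Let g(t,s) = #length-t paths at position s with S_1..S_t all ≠ -4.
g(t,s) = g(t-1,s-1) + g(t-1,s+1) for s ≠ -4; g(t,-4) = 0.
t=0: g(0,0)=1
t=1: g(1,-1)=1 g(1,1)=1
t=2: g(2,-2)=1 g(2,0)=2 g(2,2)=1
t=3: g(3,-3)=1 g(3,-1)=3 g(3,1)=3 g(3,3)=1
t=4: g(4,-2)=4 g(4,0)=6 g(4,2)=4 g(4,4)=1
t=5: g(5,-3)=4 g(5,-1)=10 g(5,1)=10 g(5,3)=5 g(5,5)=1
t=6: g(6,-2)=14 g(6,0)=20 g(6,2)=15 g(6,4)=6 g(6,6)=1
t=7: g(7,-3)=14 g(7,-1)=34 g(7,1)=35 g(7,3)=21 g(7,5)=7 g(7,7)=1
t=8: g(8,-2)=48 g(8,0)=69 g(8,2)=56 g(8,4)=28 g(8,6)=8 g(8,8)=1
t=9: g(9,-3)=48 g(9,-1)=117 g(9,1)=125 g(9,3)=84 g(9,5)=36 g(9,7)=9 g(9,9)=1
t=10: g(10,-2)=165 g(10,0)=242 g(10,2)=209 g(10,4)=120 g(10,6)=45 g(10,8)=10 g(10,10)=1
t=11: g(11,-3)=165 g(11,-1)=407 g(11,1)=451 g(11,3)=329 g(11,5)=165 g(11,7)=55 g(11,9)=11 g(11,11)=1
t=12: g(12,-2)=572 g(12,0)=858 g(12,2)=780 g(12,4)=494 g(12,6)=220 g(12,8)=66 g(12,10)=12 g(12,12)=1
t=13: g(13,-3)=572 g(13,-1)=1430 g(13,1)=1638 g(13,3)=1274 g(13,5)=714 g(13,7)=286 g(13,9)=78 g(13,11)=13 g(13,13)=1
t=14: g(14,-2)=2002 g(14,0)=3068 g(14,2)=2912 g(14,4)=1988 g(14,6)=1000 g(14,8)=364 g(14,10)=91 g(14,12)=14 g(14,14)=1
t=15: g(15,-3)=2002 g(15,-1)=5070 g(15,1)=5980 g(15,3)=4900 g(15,5)=2988 g(15,7)=1364 g(15,9)=455 g(15,11)=105 g(15,13)=15 g(15,15)=1
t=16: g(16,-2)=7072 g(16,0)=11050 g(16,2)=10880 g(16,4)=7888 g(16,6)=4352 g(16,8)=1819 g(16,10)=560 g(16,12)=120 g(16,14)=16 g(16,16)=1
t=17: g(17,-3)=7072 g(17,-1)=18122 g(17,1)=21930 g(17,3)=18768 g(17,5)=12240 g(17,7)=6171 g(17,9)=2379 g(17,11)=680 g(17,13)=136 g(17,15)=17 g(17,17)=1
t=18: g(18,-2)=25194 g(18,0)=40052 g(18,2)=40698 g(18,4)=31008 g(18,6)=18411 g(18,8)=8550 g(18,10)=3059 g(18,12)=816 g(18,14)=153 g(18,16)=18 g(18,18)=1
t=19: g(19,-3)=25194 g(19,-1)=65246 g(19,1)=80750 g(19,3)=71706 g(19,5)=49419 g(19,7)=26961 g(19,9)=11609 g(19,11)=3875 g(19,13)=969 g(19,15)=171 g(19,17)=19 g(19,19)=1
t=20: g(20,-2)=90440 g(20,0)=145996 g(20,2)=152456 g(20,4)=121125 g(20,6)=76380 g(20,8)=38570 g(20,10)=15484 g(20,12)=4844 g(20,14)=1140 g(20,16)=190 g(20,18)=20 g(20,20)=1
t=21: g(21,-3)=90440 g(21,-1)=236436 g(21,1)=298452 g(21,3)=273581 g(21,5)=197505 g(21,7)=114950 g(21,9)=54054 g(21,11)=20328 g(21,13)=5984 g(21,15)=1330 g(21,17)=210 g(21,19)=21 g(21,21)=1
t=22: g(22,-2)=326876 g(22,0)=534888 g(22,2)=572033 g(22,4)=471086 g(22,6)=312455 g(22,8)=169004 g(22,10)=74382 g(22,12)=26312 g(22,14)=7314 g(22,16)=1540 g(22,18)=231 g(22,20)=22 g(22,22)=1
t=23: g(23,-3)=326876 g(23,-1)=861764 g(23,1)=1106921 g(23,3)=1043119 g(23,5)=783541 g(23,7)=481459 g(23,9)=243386 g(23,11)=100694 g(23,13)=33626 g(23,15)=8854 g(23,17)=1771 g(23,19)=253 g(23,21)=23 g(23,23)=1
t=24: g(24,-2)=1188640 g(24,0)=1968685 g(24,2)=2150040 g(24,4)=1826660 g(24,6)=1265000 g(24,8)=724845 g(24,10)=344080 g(24,12)=134320 g(24,14)=42480 g(24,16)=10625 g(24,18)=2024 g(24,20)=276 g(24,22)=24 g(24,24)=1
t=25: g(25,-3)=1188640 g(25,-1)=3157325 g(25,1)=4118725 g(25,3)=3976700 g(25,5)=3091660 g(25,7)=1989845 g(25,9)=1068925 g(25,11)=478400 g(25,13)=176800 g(25,15)=53105 g(25,17)=12649 g(25,19)=2300 g(25,21)=300 g(25,23)=25 g(25,25)=1
t=26: g(26,-2)=4345965 g(26,0)=7276050 g(26,2)=8095425 g(26,4)=7068360 g(26,6)=5081505 g(26,8)=3058770 g(26,10)=1547325 g(26,12)=655200 g(26,14)=229905 g(26,16)=65754 g(26,18)=14949 g(26,20)=2600 g(26,22)=325 g(26,24)=26 g(26,26)=1
t=27: g(27,-3)=4345965 g(27,-1)=11622015 g(27,1)=15371475 g(27,3)=15163785 g(27,5)=12149865 g(27,7)=8140275 g(27,9)=4606095 g(27,11)=2202525 g(27,13)=885105 g(27,15)=295659 g(27,17)=80703 g(27,19)=17549 g(27,21)=2925 g(27,23)=351 g(27,25)=27 g(27,27)=1
t=28: g(28,-2)=15967980 g(28,0)=26993490 g(28,2)=30535260 g(28,4)=27313650 g(28,6)=20290140 g(28,8)=12746370 g(28,10)=6808620 g(28,12)=3087630 g(28,14)=1180764 g(28,16)=376362 g(28,18)=98252 g(28,20)=20474 g(28,22)=3276 g(28,24)=378 g(28,26)=28 g(28,28)=1
t=29: g(29,-3)=15967980 g(29,-1)=42961470 g(29,1)=57528750 g(29,3)=57848910 g(29,5)=47603790 g(29,7)=33036510 g(29,9)=19554990 g(29,11)=9896250 g(29,13)=4268394 g(29,15)=1557126 g(29,17)=474614 g(29,19)=118726 g(29,21)=23750 g(29,23)=3654 g(29,25)=406 g(29,27)=29 g(29,29)=1
t=30: g(30,-2)=58929450 g(30,0)=100490220 g(30,2)=115377660 g(30,4)=105452700 g(30,6)=80640300 g(30,8)=52591500 g(30,10)=29451240 g(30,12)=14164644 g(30,14)=5825520 g(30,16)=2031740 g(30,18)=593340 g(30,20)=142476 g(30,22)=27404 g(30,24)=4060 g(30,26)=435 g(30,28)=30 g(30,30)=1
Paths never hitting -4: Σ_s g(30,s) = 565722720
Paths hitting -4: 2^30 - 565722720 = 508019104
P = 508019104/1073741824 = 15875597/33554432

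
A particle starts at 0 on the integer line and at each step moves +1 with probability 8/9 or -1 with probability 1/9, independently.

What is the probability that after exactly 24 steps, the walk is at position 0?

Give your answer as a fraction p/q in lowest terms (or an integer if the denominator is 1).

Answer: 185828185332514816/79766443076872509863361

Derivation:
To be at 0 after 24 steps: need exactly 12 steps of +1 and 12 of -1.
Number of such sequences: C(24,12) = 2704156
Each has probability (8/9)^12 · (1/9)^12 = 68719476736/79766443076872509863361
P = 2704156 · 68719476736/79766443076872509863361 = 185828185332514816/79766443076872509863361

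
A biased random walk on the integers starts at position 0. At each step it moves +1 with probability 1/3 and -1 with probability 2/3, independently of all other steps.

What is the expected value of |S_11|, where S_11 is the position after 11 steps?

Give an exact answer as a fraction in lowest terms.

S_11 takes values m ≡ 1 (mod 2) with |m| ≤ 11; P(S_11=m) = C(11,(11+m)/2) · (1/3)^((11+m)/2) · (2/3)^((11-m)/2).
Distribution: P(S=-11)=2048/177147, P(S=-9)=11264/177147, P(S=-7)=28160/177147, P(S=-5)=14080/59049, P(S=-3)=14080/59049, P(S=-1)=9856/59049, P(S=1)=4928/59049, P(S=3)=1760/59049, P(S=5)=440/59049, P(S=7)=220/177147, P(S=9)=22/177147, P(S=11)=1/177147
E[|S_11|] = Σ_m |m|·P(S_11=m) = 242495/59049

Answer: 242495/59049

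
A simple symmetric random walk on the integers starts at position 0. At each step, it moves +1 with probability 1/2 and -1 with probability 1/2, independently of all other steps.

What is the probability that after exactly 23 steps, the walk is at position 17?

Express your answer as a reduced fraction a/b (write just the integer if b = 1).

To reach position 17 after 23 steps: need 20 steps of +1 and 3 of -1.
Favorable paths: C(23,20) = 1771
Total paths: 2^23 = 8388608
P = 1771/8388608 = 1771/8388608

Answer: 1771/8388608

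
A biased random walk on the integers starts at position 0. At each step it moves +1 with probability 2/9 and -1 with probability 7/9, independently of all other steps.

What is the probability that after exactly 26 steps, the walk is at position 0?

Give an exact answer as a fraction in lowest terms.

To be at 0 after 26 steps: need exactly 13 steps of +1 and 13 of -1.
Number of such sequences: C(26,13) = 10400600
Each has probability (2/9)^13 · (7/9)^13 = 793714773254144/6461081889226673298932241
P = 10400600 · 793714773254144/6461081889226673298932241 = 8255109870707050086400/6461081889226673298932241

Answer: 8255109870707050086400/6461081889226673298932241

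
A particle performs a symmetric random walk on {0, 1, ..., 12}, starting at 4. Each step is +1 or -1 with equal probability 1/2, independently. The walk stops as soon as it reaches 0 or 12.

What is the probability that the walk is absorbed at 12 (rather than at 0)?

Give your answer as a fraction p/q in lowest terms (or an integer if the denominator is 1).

Symmetric walk (p = 1/2): the harmonic-function argument gives P(hit 12 before 0 | start at 4) = a/N.
P = 4/12 = 1/3

Answer: 1/3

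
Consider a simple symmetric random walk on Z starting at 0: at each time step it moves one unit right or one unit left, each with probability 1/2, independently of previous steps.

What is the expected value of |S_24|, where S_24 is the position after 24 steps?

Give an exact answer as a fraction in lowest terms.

S_24 takes values m ≡ 0 (mod 2) with |m| ≤ 24; P(S_24=m) = C(24,(24+m)/2)/2^24.
Total paths: 2^24 = 16777216
Distribution: P(S=-24)=1/16777216, P(S=-22)=24/16777216, P(S=-20)=276/16777216, P(S=-18)=2024/16777216, P(S=-16)=10626/16777216, P(S=-14)=42504/16777216, P(S=-12)=134596/16777216, P(S=-10)=346104/16777216, P(S=-8)=735471/16777216, P(S=-6)=1307504/16777216, P(S=-4)=1961256/16777216, P(S=-2)=2496144/16777216, P(S=0)=2704156/16777216, P(S=2)=2496144/16777216, P(S=4)=1961256/16777216, P(S=6)=1307504/16777216, P(S=8)=735471/16777216, P(S=10)=346104/16777216, P(S=12)=134596/16777216, P(S=14)=42504/16777216, P(S=16)=10626/16777216, P(S=18)=2024/16777216, P(S=20)=276/16777216, P(S=22)=24/16777216, P(S=24)=1/16777216
E[|S_24|] = Σ_m |m|·P(S_24=m) = 64899744/16777216 = 2028117/524288

Answer: 2028117/524288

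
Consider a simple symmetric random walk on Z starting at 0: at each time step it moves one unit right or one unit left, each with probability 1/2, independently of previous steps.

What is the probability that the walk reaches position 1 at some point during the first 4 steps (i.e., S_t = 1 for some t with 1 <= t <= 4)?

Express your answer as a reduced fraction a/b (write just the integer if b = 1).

Answer: 5/8

Derivation:
Count via complement. Let g(t,s) = #length-t paths at position s with S_1..S_t all ≠ 1.
g(t,s) = g(t-1,s-1) + g(t-1,s+1) for s ≠ 1; g(t,1) = 0.
t=0: g(0,0)=1
t=1: g(1,-1)=1
t=2: g(2,-2)=1 g(2,0)=1
t=3: g(3,-3)=1 g(3,-1)=2
t=4: g(4,-4)=1 g(4,-2)=3 g(4,0)=2
Paths never hitting 1: Σ_s g(4,s) = 6
Paths hitting 1: 2^4 - 6 = 10
P = 10/16 = 5/8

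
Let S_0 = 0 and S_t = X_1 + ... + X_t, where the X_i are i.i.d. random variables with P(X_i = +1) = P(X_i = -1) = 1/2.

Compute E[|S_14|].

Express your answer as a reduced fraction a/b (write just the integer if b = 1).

S_14 takes values m ≡ 0 (mod 2) with |m| ≤ 14; P(S_14=m) = C(14,(14+m)/2)/2^14.
Total paths: 2^14 = 16384
Distribution: P(S=-14)=1/16384, P(S=-12)=14/16384, P(S=-10)=91/16384, P(S=-8)=364/16384, P(S=-6)=1001/16384, P(S=-4)=2002/16384, P(S=-2)=3003/16384, P(S=0)=3432/16384, P(S=2)=3003/16384, P(S=4)=2002/16384, P(S=6)=1001/16384, P(S=8)=364/16384, P(S=10)=91/16384, P(S=12)=14/16384, P(S=14)=1/16384
E[|S_14|] = Σ_m |m|·P(S_14=m) = 48048/16384 = 3003/1024

Answer: 3003/1024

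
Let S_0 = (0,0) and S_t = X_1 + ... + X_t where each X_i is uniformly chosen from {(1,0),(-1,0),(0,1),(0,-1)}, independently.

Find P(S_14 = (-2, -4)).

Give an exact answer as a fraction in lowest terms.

Answer: 3006003/268435456

Derivation:
Let h be the number of horizontal steps (so 14-h are vertical). To end at (-2,-4) need (h-2)/2 right-steps and ((14-h)-4)/2 up-steps.
Sum over h with 2 ≤ h ≤ 10, h ≡ 0 (mod 2), 14-h ≡ 0 (mod 2):
h=2: C(14,2)·C(2,0)·C(12,4) = 91·1·495 = 45045
h=4: C(14,4)·C(4,1)·C(10,3) = 1001·4·120 = 480480
h=6: C(14,6)·C(6,2)·C(8,2) = 3003·15·28 = 1261260
h=8: C(14,8)·C(8,3)·C(6,1) = 3003·56·6 = 1009008
h=10: C(14,10)·C(10,4)·C(4,0) = 1001·210·1 = 210210
Total favorable: 3006003
Total paths: 4^14 = 268435456
P = 3006003/268435456 = 3006003/268435456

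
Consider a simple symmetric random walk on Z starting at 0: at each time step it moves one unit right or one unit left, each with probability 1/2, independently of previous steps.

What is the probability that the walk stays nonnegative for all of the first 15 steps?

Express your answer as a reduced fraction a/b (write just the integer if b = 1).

Let f(t,s) = #length-t paths at position s with S_1..S_t all ≥ 0.
f(t,s) = f(t-1,s-1) + f(t-1,s+1) for s ≥ 0; f(t,s) = 0 for s < 0.
t=0: f(0,0)=1
t=1: f(1,1)=1
t=2: f(2,0)=1 f(2,2)=1
t=3: f(3,1)=2 f(3,3)=1
t=4: f(4,0)=2 f(4,2)=3 f(4,4)=1
t=5: f(5,1)=5 f(5,3)=4 f(5,5)=1
t=6: f(6,0)=5 f(6,2)=9 f(6,4)=5 f(6,6)=1
t=7: f(7,1)=14 f(7,3)=14 f(7,5)=6 f(7,7)=1
t=8: f(8,0)=14 f(8,2)=28 f(8,4)=20 f(8,6)=7 f(8,8)=1
t=9: f(9,1)=42 f(9,3)=48 f(9,5)=27 f(9,7)=8 f(9,9)=1
t=10: f(10,0)=42 f(10,2)=90 f(10,4)=75 f(10,6)=35 f(10,8)=9 f(10,10)=1
t=11: f(11,1)=132 f(11,3)=165 f(11,5)=110 f(11,7)=44 f(11,9)=10 f(11,11)=1
t=12: f(12,0)=132 f(12,2)=297 f(12,4)=275 f(12,6)=154 f(12,8)=54 f(12,10)=11 f(12,12)=1
t=13: f(13,1)=429 f(13,3)=572 f(13,5)=429 f(13,7)=208 f(13,9)=65 f(13,11)=12 f(13,13)=1
t=14: f(14,0)=429 f(14,2)=1001 f(14,4)=1001 f(14,6)=637 f(14,8)=273 f(14,10)=77 f(14,12)=13 f(14,14)=1
t=15: f(15,1)=1430 f(15,3)=2002 f(15,5)=1638 f(15,7)=910 f(15,9)=350 f(15,11)=90 f(15,13)=14 f(15,15)=1
Σ_s f(15,s) = 6435
P = 6435/32768 = 6435/32768

Answer: 6435/32768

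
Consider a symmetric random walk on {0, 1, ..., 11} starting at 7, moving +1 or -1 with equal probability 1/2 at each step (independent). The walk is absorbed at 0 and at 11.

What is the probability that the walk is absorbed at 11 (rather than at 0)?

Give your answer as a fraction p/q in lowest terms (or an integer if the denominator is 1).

Symmetric walk (p = 1/2): the harmonic-function argument gives P(hit 11 before 0 | start at 7) = a/N.
P = 7/11 = 7/11

Answer: 7/11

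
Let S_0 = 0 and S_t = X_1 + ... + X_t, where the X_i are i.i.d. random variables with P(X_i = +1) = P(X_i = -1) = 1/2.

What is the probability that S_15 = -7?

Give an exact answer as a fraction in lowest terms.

To reach position -7 after 15 steps: need 4 steps of +1 and 11 of -1.
Favorable paths: C(15,4) = 1365
Total paths: 2^15 = 32768
P = 1365/32768 = 1365/32768

Answer: 1365/32768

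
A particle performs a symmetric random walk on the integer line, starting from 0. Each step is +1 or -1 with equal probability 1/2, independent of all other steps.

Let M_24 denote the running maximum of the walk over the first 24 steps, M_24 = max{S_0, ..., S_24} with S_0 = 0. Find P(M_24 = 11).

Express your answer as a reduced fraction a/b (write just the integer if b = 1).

Answer: 33649/4194304

Derivation:
Let M_24 = max(S_0,...,S_24). Use the reflection principle: for j ≥ 1, #{paths with M_24 ≥ j} = #{S_24 ≥ j} + #{S_24 ≥ j+1}.
By reflection, #{M_24 ≥ 11} = #{S_24 ≥ 11} + #{S_24 ≥ 12} = 190051 + 190051 = 380102.
#{M_24 ≥ 12} = #{S_24 ≥ 12} + #{S_24 ≥ 13} = 190051 + 55455 = 245506.
#{M_24 = 11} = 380102 - 245506 = 134596.
P(M_24 = 11) = 134596/16777216 = 33649/4194304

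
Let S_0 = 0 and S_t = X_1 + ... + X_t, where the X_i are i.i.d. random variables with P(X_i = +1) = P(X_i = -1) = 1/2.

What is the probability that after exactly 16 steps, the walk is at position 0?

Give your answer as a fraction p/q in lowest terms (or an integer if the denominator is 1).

To return to 0 after 16 steps: need exactly 8 steps of +1 and 8 of -1.
Favorable paths: C(16,8) = 12870
Total paths: 2^16 = 65536
P = 12870/65536 = 6435/32768

Answer: 6435/32768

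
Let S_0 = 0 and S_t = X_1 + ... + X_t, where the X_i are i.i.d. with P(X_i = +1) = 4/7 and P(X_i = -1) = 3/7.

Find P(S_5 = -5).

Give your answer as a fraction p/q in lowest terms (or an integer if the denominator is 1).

Answer: 243/16807

Derivation:
To reach position -5 after 5 steps: need 0 steps of +1 and 5 steps of -1.
Number of such sequences: C(5,0) = 1
Each has probability (4/7)^0 · (3/7)^5 = 243/16807
P = 1 · 243/16807 = 243/16807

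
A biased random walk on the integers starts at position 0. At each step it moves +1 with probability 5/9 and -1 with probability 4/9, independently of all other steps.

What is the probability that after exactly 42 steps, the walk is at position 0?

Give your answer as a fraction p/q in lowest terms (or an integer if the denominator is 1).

To be at 0 after 42 steps: need exactly 21 steps of +1 and 21 of -1.
Number of such sequences: C(42,21) = 538257874440
Each has probability (5/9)^21 · (4/9)^21 = 2097152000000000000000000000/11972515182562019788602740026717047105681
P = 538257874440 · 2097152000000000000000000000/11972515182562019788602740026717047105681 = 376269525965864960000000000000000000000/3990838394187339929534246675572349035227

Answer: 376269525965864960000000000000000000000/3990838394187339929534246675572349035227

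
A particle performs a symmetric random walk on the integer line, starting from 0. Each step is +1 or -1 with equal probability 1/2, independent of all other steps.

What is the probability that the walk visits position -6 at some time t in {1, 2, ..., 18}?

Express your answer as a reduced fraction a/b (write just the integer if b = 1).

Answer: 10949/65536

Derivation:
Count via complement. Let g(t,s) = #length-t paths at position s with S_1..S_t all ≠ -6.
g(t,s) = g(t-1,s-1) + g(t-1,s+1) for s ≠ -6; g(t,-6) = 0.
t=0: g(0,0)=1
t=1: g(1,-1)=1 g(1,1)=1
t=2: g(2,-2)=1 g(2,0)=2 g(2,2)=1
t=3: g(3,-3)=1 g(3,-1)=3 g(3,1)=3 g(3,3)=1
t=4: g(4,-4)=1 g(4,-2)=4 g(4,0)=6 g(4,2)=4 g(4,4)=1
t=5: g(5,-5)=1 g(5,-3)=5 g(5,-1)=10 g(5,1)=10 g(5,3)=5 g(5,5)=1
t=6: g(6,-4)=6 g(6,-2)=15 g(6,0)=20 g(6,2)=15 g(6,4)=6 g(6,6)=1
t=7: g(7,-5)=6 g(7,-3)=21 g(7,-1)=35 g(7,1)=35 g(7,3)=21 g(7,5)=7 g(7,7)=1
t=8: g(8,-4)=27 g(8,-2)=56 g(8,0)=70 g(8,2)=56 g(8,4)=28 g(8,6)=8 g(8,8)=1
t=9: g(9,-5)=27 g(9,-3)=83 g(9,-1)=126 g(9,1)=126 g(9,3)=84 g(9,5)=36 g(9,7)=9 g(9,9)=1
t=10: g(10,-4)=110 g(10,-2)=209 g(10,0)=252 g(10,2)=210 g(10,4)=120 g(10,6)=45 g(10,8)=10 g(10,10)=1
t=11: g(11,-5)=110 g(11,-3)=319 g(11,-1)=461 g(11,1)=462 g(11,3)=330 g(11,5)=165 g(11,7)=55 g(11,9)=11 g(11,11)=1
t=12: g(12,-4)=429 g(12,-2)=780 g(12,0)=923 g(12,2)=792 g(12,4)=495 g(12,6)=220 g(12,8)=66 g(12,10)=12 g(12,12)=1
t=13: g(13,-5)=429 g(13,-3)=1209 g(13,-1)=1703 g(13,1)=1715 g(13,3)=1287 g(13,5)=715 g(13,7)=286 g(13,9)=78 g(13,11)=13 g(13,13)=1
t=14: g(14,-4)=1638 g(14,-2)=2912 g(14,0)=3418 g(14,2)=3002 g(14,4)=2002 g(14,6)=1001 g(14,8)=364 g(14,10)=91 g(14,12)=14 g(14,14)=1
t=15: g(15,-5)=1638 g(15,-3)=4550 g(15,-1)=6330 g(15,1)=6420 g(15,3)=5004 g(15,5)=3003 g(15,7)=1365 g(15,9)=455 g(15,11)=105 g(15,13)=15 g(15,15)=1
t=16: g(16,-4)=6188 g(16,-2)=10880 g(16,0)=12750 g(16,2)=11424 g(16,4)=8007 g(16,6)=4368 g(16,8)=1820 g(16,10)=560 g(16,12)=120 g(16,14)=16 g(16,16)=1
t=17: g(17,-5)=6188 g(17,-3)=17068 g(17,-1)=23630 g(17,1)=24174 g(17,3)=19431 g(17,5)=12375 g(17,7)=6188 g(17,9)=2380 g(17,11)=680 g(17,13)=136 g(17,15)=17 g(17,17)=1
t=18: g(18,-4)=23256 g(18,-2)=40698 g(18,0)=47804 g(18,2)=43605 g(18,4)=31806 g(18,6)=18563 g(18,8)=8568 g(18,10)=3060 g(18,12)=816 g(18,14)=153 g(18,16)=18 g(18,18)=1
Paths never hitting -6: Σ_s g(18,s) = 218348
Paths hitting -6: 2^18 - 218348 = 43796
P = 43796/262144 = 10949/65536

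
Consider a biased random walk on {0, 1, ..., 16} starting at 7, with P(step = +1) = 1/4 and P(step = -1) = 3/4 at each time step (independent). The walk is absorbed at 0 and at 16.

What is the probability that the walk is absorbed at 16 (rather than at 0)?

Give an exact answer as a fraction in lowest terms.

Biased walk: p = 1/4, q = 3/4, r = q/p = 3
Gambler's ruin: P(hit 16 before 0 | start at 7) = (1 - r^a)/(1 - r^N)
r^7 = 2187; r^16 = 43046721
P = (1 - 2187) / (1 - 43046721) = -2186 / -43046720 = 1093/21523360

Answer: 1093/21523360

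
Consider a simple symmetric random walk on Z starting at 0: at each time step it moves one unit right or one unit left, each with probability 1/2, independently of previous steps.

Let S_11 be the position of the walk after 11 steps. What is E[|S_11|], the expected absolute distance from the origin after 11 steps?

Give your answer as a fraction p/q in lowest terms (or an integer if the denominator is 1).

S_11 takes values m ≡ 1 (mod 2) with |m| ≤ 11; P(S_11=m) = C(11,(11+m)/2)/2^11.
Total paths: 2^11 = 2048
Distribution: P(S=-11)=1/2048, P(S=-9)=11/2048, P(S=-7)=55/2048, P(S=-5)=165/2048, P(S=-3)=330/2048, P(S=-1)=462/2048, P(S=1)=462/2048, P(S=3)=330/2048, P(S=5)=165/2048, P(S=7)=55/2048, P(S=9)=11/2048, P(S=11)=1/2048
E[|S_11|] = Σ_m |m|·P(S_11=m) = 5544/2048 = 693/256

Answer: 693/256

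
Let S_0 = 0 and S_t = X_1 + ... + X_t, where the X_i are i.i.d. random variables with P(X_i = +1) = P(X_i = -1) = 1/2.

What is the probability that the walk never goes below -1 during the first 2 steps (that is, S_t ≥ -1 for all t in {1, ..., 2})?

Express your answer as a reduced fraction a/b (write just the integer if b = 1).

Let f(t,s) = #length-t paths at position s with S_1..S_t all ≥ -1.
f(t,s) = f(t-1,s-1) + f(t-1,s+1) for s ≥ -1; f(t,s) = 0 for s < -1.
t=0: f(0,0)=1
t=1: f(1,-1)=1 f(1,1)=1
t=2: f(2,0)=2 f(2,2)=1
Σ_s f(2,s) = 3
P = 3/4 = 3/4

Answer: 3/4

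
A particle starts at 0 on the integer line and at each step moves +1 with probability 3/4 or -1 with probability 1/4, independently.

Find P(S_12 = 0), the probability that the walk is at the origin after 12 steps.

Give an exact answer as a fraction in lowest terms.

Answer: 168399/4194304

Derivation:
To be at 0 after 12 steps: need exactly 6 steps of +1 and 6 of -1.
Number of such sequences: C(12,6) = 924
Each has probability (3/4)^6 · (1/4)^6 = 729/16777216
P = 924 · 729/16777216 = 168399/4194304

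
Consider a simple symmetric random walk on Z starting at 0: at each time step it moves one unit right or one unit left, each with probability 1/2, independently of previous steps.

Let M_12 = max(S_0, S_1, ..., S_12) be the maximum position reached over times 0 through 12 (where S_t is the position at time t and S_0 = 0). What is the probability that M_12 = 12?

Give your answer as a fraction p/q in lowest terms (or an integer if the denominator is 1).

Let M_12 = max(S_0,...,S_12). Use the reflection principle: for j ≥ 1, #{paths with M_12 ≥ j} = #{S_12 ≥ j} + #{S_12 ≥ j+1}.
By reflection, #{M_12 ≥ 12} = #{S_12 ≥ 12} + #{S_12 ≥ 13} = 1 + 0 = 1.
#{M_12 ≥ 13} = #{S_12 ≥ 13} + #{S_12 ≥ 14} = 0 + 0 = 0.
#{M_12 = 12} = 1 - 0 = 1.
P(M_12 = 12) = 1/4096 = 1/4096

Answer: 1/4096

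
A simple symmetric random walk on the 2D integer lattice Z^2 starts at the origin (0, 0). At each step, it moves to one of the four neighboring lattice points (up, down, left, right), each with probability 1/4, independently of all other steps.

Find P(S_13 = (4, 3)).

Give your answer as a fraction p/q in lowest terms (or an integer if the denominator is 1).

Let h be the number of horizontal steps (so 13-h are vertical). To end at (4,3) need (h+4)/2 right-steps and ((13-h)+3)/2 up-steps.
Sum over h with 4 ≤ h ≤ 10, h ≡ 0 (mod 2), 13-h ≡ 1 (mod 2):
h=4: C(13,4)·C(4,4)·C(9,6) = 715·1·84 = 60060
h=6: C(13,6)·C(6,5)·C(7,5) = 1716·6·21 = 216216
h=8: C(13,8)·C(8,6)·C(5,4) = 1287·28·5 = 180180
h=10: C(13,10)·C(10,7)·C(3,3) = 286·120·1 = 34320
Total favorable: 490776
Total paths: 4^13 = 67108864
P = 490776/67108864 = 61347/8388608

Answer: 61347/8388608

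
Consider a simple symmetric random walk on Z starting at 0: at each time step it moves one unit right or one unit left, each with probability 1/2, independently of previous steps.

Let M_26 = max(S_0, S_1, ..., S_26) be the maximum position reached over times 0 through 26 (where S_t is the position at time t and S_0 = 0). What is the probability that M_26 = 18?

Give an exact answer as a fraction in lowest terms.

Answer: 7475/33554432

Derivation:
Let M_26 = max(S_0,...,S_26). Use the reflection principle: for j ≥ 1, #{paths with M_26 ≥ j} = #{S_26 ≥ j} + #{S_26 ≥ j+1}.
By reflection, #{M_26 ≥ 18} = #{S_26 ≥ 18} + #{S_26 ≥ 19} = 17902 + 2952 = 20854.
#{M_26 ≥ 19} = #{S_26 ≥ 19} + #{S_26 ≥ 20} = 2952 + 2952 = 5904.
#{M_26 = 18} = 20854 - 5904 = 14950.
P(M_26 = 18) = 14950/67108864 = 7475/33554432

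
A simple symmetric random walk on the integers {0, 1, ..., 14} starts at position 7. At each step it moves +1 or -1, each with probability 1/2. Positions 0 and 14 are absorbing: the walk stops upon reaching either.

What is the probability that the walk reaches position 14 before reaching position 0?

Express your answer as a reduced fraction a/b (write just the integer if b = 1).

Answer: 1/2

Derivation:
Symmetric walk (p = 1/2): the harmonic-function argument gives P(hit 14 before 0 | start at 7) = a/N.
P = 7/14 = 1/2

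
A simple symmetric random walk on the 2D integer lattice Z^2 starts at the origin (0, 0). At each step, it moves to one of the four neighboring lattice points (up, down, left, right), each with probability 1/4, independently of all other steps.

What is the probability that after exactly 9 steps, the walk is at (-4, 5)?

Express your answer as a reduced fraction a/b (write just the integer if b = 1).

Let h be the number of horizontal steps (so 9-h are vertical). To end at (-4,5) need (h-4)/2 right-steps and ((9-h)+5)/2 up-steps.
Sum over h with 4 ≤ h ≤ 4, h ≡ 0 (mod 2), 9-h ≡ 1 (mod 2):
h=4: C(9,4)·C(4,0)·C(5,5) = 126·1·1 = 126
Total favorable: 126
Total paths: 4^9 = 262144
P = 126/262144 = 63/131072

Answer: 63/131072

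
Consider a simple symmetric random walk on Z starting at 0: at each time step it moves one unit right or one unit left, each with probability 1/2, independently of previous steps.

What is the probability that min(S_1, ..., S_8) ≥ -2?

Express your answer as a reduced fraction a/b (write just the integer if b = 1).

Answer: 91/128

Derivation:
Let f(t,s) = #length-t paths at position s with S_1..S_t all ≥ -2.
f(t,s) = f(t-1,s-1) + f(t-1,s+1) for s ≥ -2; f(t,s) = 0 for s < -2.
t=0: f(0,0)=1
t=1: f(1,-1)=1 f(1,1)=1
t=2: f(2,-2)=1 f(2,0)=2 f(2,2)=1
t=3: f(3,-1)=3 f(3,1)=3 f(3,3)=1
t=4: f(4,-2)=3 f(4,0)=6 f(4,2)=4 f(4,4)=1
t=5: f(5,-1)=9 f(5,1)=10 f(5,3)=5 f(5,5)=1
t=6: f(6,-2)=9 f(6,0)=19 f(6,2)=15 f(6,4)=6 f(6,6)=1
t=7: f(7,-1)=28 f(7,1)=34 f(7,3)=21 f(7,5)=7 f(7,7)=1
t=8: f(8,-2)=28 f(8,0)=62 f(8,2)=55 f(8,4)=28 f(8,6)=8 f(8,8)=1
Σ_s f(8,s) = 182
P = 182/256 = 91/128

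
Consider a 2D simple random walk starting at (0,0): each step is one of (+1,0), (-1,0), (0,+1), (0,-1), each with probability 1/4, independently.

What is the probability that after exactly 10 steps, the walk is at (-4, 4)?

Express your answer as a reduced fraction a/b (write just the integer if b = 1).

Let h be the number of horizontal steps (so 10-h are vertical). To end at (-4,4) need (h-4)/2 right-steps and ((10-h)+4)/2 up-steps.
Sum over h with 4 ≤ h ≤ 6, h ≡ 0 (mod 2), 10-h ≡ 0 (mod 2):
h=4: C(10,4)·C(4,0)·C(6,5) = 210·1·6 = 1260
h=6: C(10,6)·C(6,1)·C(4,4) = 210·6·1 = 1260
Total favorable: 2520
Total paths: 4^10 = 1048576
P = 2520/1048576 = 315/131072

Answer: 315/131072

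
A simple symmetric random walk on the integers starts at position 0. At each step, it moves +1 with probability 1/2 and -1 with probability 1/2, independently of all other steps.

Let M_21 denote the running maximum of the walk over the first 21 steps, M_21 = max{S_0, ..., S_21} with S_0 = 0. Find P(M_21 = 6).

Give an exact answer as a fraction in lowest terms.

Let M_21 = max(S_0,...,S_21). Use the reflection principle: for j ≥ 1, #{paths with M_21 ≥ j} = #{S_21 ≥ j} + #{S_21 ≥ j+1}.
By reflection, #{M_21 ≥ 6} = #{S_21 ≥ 6} + #{S_21 ≥ 7} = 198440 + 198440 = 396880.
#{M_21 ≥ 7} = #{S_21 ≥ 7} + #{S_21 ≥ 8} = 198440 + 82160 = 280600.
#{M_21 = 6} = 396880 - 280600 = 116280.
P(M_21 = 6) = 116280/2097152 = 14535/262144

Answer: 14535/262144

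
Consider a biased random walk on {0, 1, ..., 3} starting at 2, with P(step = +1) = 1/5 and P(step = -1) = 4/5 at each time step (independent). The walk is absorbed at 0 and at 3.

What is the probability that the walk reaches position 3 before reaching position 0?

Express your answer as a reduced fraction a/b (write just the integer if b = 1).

Answer: 5/21

Derivation:
Biased walk: p = 1/5, q = 4/5, r = q/p = 4
Gambler's ruin: P(hit 3 before 0 | start at 2) = (1 - r^a)/(1 - r^N)
r^2 = 16; r^3 = 64
P = (1 - 16) / (1 - 64) = -15 / -63 = 5/21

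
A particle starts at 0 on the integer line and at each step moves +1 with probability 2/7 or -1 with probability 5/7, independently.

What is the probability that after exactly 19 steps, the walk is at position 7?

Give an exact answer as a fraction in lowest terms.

To reach position 7 after 19 steps: need 13 steps of +1 and 6 steps of -1.
Number of such sequences: C(19,13) = 27132
Each has probability (2/7)^13 · (5/7)^6 = 128000000/11398895185373143
P = 27132 · 128000000/11398895185373143 = 496128000000/1628413597910449

Answer: 496128000000/1628413597910449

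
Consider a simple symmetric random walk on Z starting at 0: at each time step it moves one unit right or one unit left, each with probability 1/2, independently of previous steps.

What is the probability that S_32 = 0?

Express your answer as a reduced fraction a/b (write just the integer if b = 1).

To return to 0 after 32 steps: need exactly 16 steps of +1 and 16 of -1.
Favorable paths: C(32,16) = 601080390
Total paths: 2^32 = 4294967296
P = 601080390/4294967296 = 300540195/2147483648

Answer: 300540195/2147483648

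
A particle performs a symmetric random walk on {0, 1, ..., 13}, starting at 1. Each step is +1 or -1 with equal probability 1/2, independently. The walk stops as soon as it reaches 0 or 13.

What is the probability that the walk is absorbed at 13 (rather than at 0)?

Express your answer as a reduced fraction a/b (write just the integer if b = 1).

Answer: 1/13

Derivation:
Symmetric walk (p = 1/2): the harmonic-function argument gives P(hit 13 before 0 | start at 1) = a/N.
P = 1/13 = 1/13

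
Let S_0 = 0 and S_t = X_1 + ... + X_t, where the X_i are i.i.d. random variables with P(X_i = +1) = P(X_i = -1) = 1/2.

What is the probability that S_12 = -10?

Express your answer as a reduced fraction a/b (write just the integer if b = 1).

To reach position -10 after 12 steps: need 1 step of +1 and 11 of -1.
Favorable paths: C(12,1) = 12
Total paths: 2^12 = 4096
P = 12/4096 = 3/1024

Answer: 3/1024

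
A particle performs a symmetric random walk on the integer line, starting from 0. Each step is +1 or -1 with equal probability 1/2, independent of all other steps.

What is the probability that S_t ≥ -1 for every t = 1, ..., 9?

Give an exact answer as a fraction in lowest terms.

Let f(t,s) = #length-t paths at position s with S_1..S_t all ≥ -1.
f(t,s) = f(t-1,s-1) + f(t-1,s+1) for s ≥ -1; f(t,s) = 0 for s < -1.
t=0: f(0,0)=1
t=1: f(1,-1)=1 f(1,1)=1
t=2: f(2,0)=2 f(2,2)=1
t=3: f(3,-1)=2 f(3,1)=3 f(3,3)=1
t=4: f(4,0)=5 f(4,2)=4 f(4,4)=1
t=5: f(5,-1)=5 f(5,1)=9 f(5,3)=5 f(5,5)=1
t=6: f(6,0)=14 f(6,2)=14 f(6,4)=6 f(6,6)=1
t=7: f(7,-1)=14 f(7,1)=28 f(7,3)=20 f(7,5)=7 f(7,7)=1
t=8: f(8,0)=42 f(8,2)=48 f(8,4)=27 f(8,6)=8 f(8,8)=1
t=9: f(9,-1)=42 f(9,1)=90 f(9,3)=75 f(9,5)=35 f(9,7)=9 f(9,9)=1
Σ_s f(9,s) = 252
P = 252/512 = 63/128

Answer: 63/128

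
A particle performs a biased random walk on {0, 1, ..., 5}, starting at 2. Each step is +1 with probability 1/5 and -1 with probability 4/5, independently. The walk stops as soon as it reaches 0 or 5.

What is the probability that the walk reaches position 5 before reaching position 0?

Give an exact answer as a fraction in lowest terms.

Biased walk: p = 1/5, q = 4/5, r = q/p = 4
Gambler's ruin: P(hit 5 before 0 | start at 2) = (1 - r^a)/(1 - r^N)
r^2 = 16; r^5 = 1024
P = (1 - 16) / (1 - 1024) = -15 / -1023 = 5/341

Answer: 5/341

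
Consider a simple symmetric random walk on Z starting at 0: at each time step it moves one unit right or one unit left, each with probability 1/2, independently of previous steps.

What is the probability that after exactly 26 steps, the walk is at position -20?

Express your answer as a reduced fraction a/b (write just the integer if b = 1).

To reach position -20 after 26 steps: need 3 steps of +1 and 23 of -1.
Favorable paths: C(26,3) = 2600
Total paths: 2^26 = 67108864
P = 2600/67108864 = 325/8388608

Answer: 325/8388608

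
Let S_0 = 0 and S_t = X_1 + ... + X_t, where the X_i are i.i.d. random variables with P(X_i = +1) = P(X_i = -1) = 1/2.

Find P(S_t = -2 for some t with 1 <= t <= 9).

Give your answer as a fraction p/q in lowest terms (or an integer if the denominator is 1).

Answer: 65/128

Derivation:
Count via complement. Let g(t,s) = #length-t paths at position s with S_1..S_t all ≠ -2.
g(t,s) = g(t-1,s-1) + g(t-1,s+1) for s ≠ -2; g(t,-2) = 0.
t=0: g(0,0)=1
t=1: g(1,-1)=1 g(1,1)=1
t=2: g(2,0)=2 g(2,2)=1
t=3: g(3,-1)=2 g(3,1)=3 g(3,3)=1
t=4: g(4,0)=5 g(4,2)=4 g(4,4)=1
t=5: g(5,-1)=5 g(5,1)=9 g(5,3)=5 g(5,5)=1
t=6: g(6,0)=14 g(6,2)=14 g(6,4)=6 g(6,6)=1
t=7: g(7,-1)=14 g(7,1)=28 g(7,3)=20 g(7,5)=7 g(7,7)=1
t=8: g(8,0)=42 g(8,2)=48 g(8,4)=27 g(8,6)=8 g(8,8)=1
t=9: g(9,-1)=42 g(9,1)=90 g(9,3)=75 g(9,5)=35 g(9,7)=9 g(9,9)=1
Paths never hitting -2: Σ_s g(9,s) = 252
Paths hitting -2: 2^9 - 252 = 260
P = 260/512 = 65/128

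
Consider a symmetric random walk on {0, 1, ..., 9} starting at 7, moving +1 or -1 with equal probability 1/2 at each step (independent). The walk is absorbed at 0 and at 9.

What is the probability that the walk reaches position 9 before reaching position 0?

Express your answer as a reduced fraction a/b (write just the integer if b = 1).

Symmetric walk (p = 1/2): the harmonic-function argument gives P(hit 9 before 0 | start at 7) = a/N.
P = 7/9 = 7/9

Answer: 7/9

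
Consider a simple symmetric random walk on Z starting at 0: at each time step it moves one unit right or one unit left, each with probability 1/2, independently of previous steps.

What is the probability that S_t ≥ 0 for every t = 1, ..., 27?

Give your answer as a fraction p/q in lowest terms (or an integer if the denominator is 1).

Answer: 5014575/33554432

Derivation:
Let f(t,s) = #length-t paths at position s with S_1..S_t all ≥ 0.
f(t,s) = f(t-1,s-1) + f(t-1,s+1) for s ≥ 0; f(t,s) = 0 for s < 0.
t=0: f(0,0)=1
t=1: f(1,1)=1
t=2: f(2,0)=1 f(2,2)=1
t=3: f(3,1)=2 f(3,3)=1
t=4: f(4,0)=2 f(4,2)=3 f(4,4)=1
t=5: f(5,1)=5 f(5,3)=4 f(5,5)=1
t=6: f(6,0)=5 f(6,2)=9 f(6,4)=5 f(6,6)=1
t=7: f(7,1)=14 f(7,3)=14 f(7,5)=6 f(7,7)=1
t=8: f(8,0)=14 f(8,2)=28 f(8,4)=20 f(8,6)=7 f(8,8)=1
t=9: f(9,1)=42 f(9,3)=48 f(9,5)=27 f(9,7)=8 f(9,9)=1
t=10: f(10,0)=42 f(10,2)=90 f(10,4)=75 f(10,6)=35 f(10,8)=9 f(10,10)=1
t=11: f(11,1)=132 f(11,3)=165 f(11,5)=110 f(11,7)=44 f(11,9)=10 f(11,11)=1
t=12: f(12,0)=132 f(12,2)=297 f(12,4)=275 f(12,6)=154 f(12,8)=54 f(12,10)=11 f(12,12)=1
t=13: f(13,1)=429 f(13,3)=572 f(13,5)=429 f(13,7)=208 f(13,9)=65 f(13,11)=12 f(13,13)=1
t=14: f(14,0)=429 f(14,2)=1001 f(14,4)=1001 f(14,6)=637 f(14,8)=273 f(14,10)=77 f(14,12)=13 f(14,14)=1
t=15: f(15,1)=1430 f(15,3)=2002 f(15,5)=1638 f(15,7)=910 f(15,9)=350 f(15,11)=90 f(15,13)=14 f(15,15)=1
t=16: f(16,0)=1430 f(16,2)=3432 f(16,4)=3640 f(16,6)=2548 f(16,8)=1260 f(16,10)=440 f(16,12)=104 f(16,14)=15 f(16,16)=1
t=17: f(17,1)=4862 f(17,3)=7072 f(17,5)=6188 f(17,7)=3808 f(17,9)=1700 f(17,11)=544 f(17,13)=119 f(17,15)=16 f(17,17)=1
t=18: f(18,0)=4862 f(18,2)=11934 f(18,4)=13260 f(18,6)=9996 f(18,8)=5508 f(18,10)=2244 f(18,12)=663 f(18,14)=135 f(18,16)=17 f(18,18)=1
t=19: f(19,1)=16796 f(19,3)=25194 f(19,5)=23256 f(19,7)=15504 f(19,9)=7752 f(19,11)=2907 f(19,13)=798 f(19,15)=152 f(19,17)=18 f(19,19)=1
t=20: f(20,0)=16796 f(20,2)=41990 f(20,4)=48450 f(20,6)=38760 f(20,8)=23256 f(20,10)=10659 f(20,12)=3705 f(20,14)=950 f(20,16)=170 f(20,18)=19 f(20,20)=1
t=21: f(21,1)=58786 f(21,3)=90440 f(21,5)=87210 f(21,7)=62016 f(21,9)=33915 f(21,11)=14364 f(21,13)=4655 f(21,15)=1120 f(21,17)=189 f(21,19)=20 f(21,21)=1
t=22: f(22,0)=58786 f(22,2)=149226 f(22,4)=177650 f(22,6)=149226 f(22,8)=95931 f(22,10)=48279 f(22,12)=19019 f(22,14)=5775 f(22,16)=1309 f(22,18)=209 f(22,20)=21 f(22,22)=1
t=23: f(23,1)=208012 f(23,3)=326876 f(23,5)=326876 f(23,7)=245157 f(23,9)=144210 f(23,11)=67298 f(23,13)=24794 f(23,15)=7084 f(23,17)=1518 f(23,19)=230 f(23,21)=22 f(23,23)=1
t=24: f(24,0)=208012 f(24,2)=534888 f(24,4)=653752 f(24,6)=572033 f(24,8)=389367 f(24,10)=211508 f(24,12)=92092 f(24,14)=31878 f(24,16)=8602 f(24,18)=1748 f(24,20)=252 f(24,22)=23 f(24,24)=1
t=25: f(25,1)=742900 f(25,3)=1188640 f(25,5)=1225785 f(25,7)=961400 f(25,9)=600875 f(25,11)=303600 f(25,13)=123970 f(25,15)=40480 f(25,17)=10350 f(25,19)=2000 f(25,21)=275 f(25,23)=24 f(25,25)=1
t=26: f(26,0)=742900 f(26,2)=1931540 f(26,4)=2414425 f(26,6)=2187185 f(26,8)=1562275 f(26,10)=904475 f(26,12)=427570 f(26,14)=164450 f(26,16)=50830 f(26,18)=12350 f(26,20)=2275 f(26,22)=299 f(26,24)=25 f(26,26)=1
t=27: f(27,1)=2674440 f(27,3)=4345965 f(27,5)=4601610 f(27,7)=3749460 f(27,9)=2466750 f(27,11)=1332045 f(27,13)=592020 f(27,15)=215280 f(27,17)=63180 f(27,19)=14625 f(27,21)=2574 f(27,23)=324 f(27,25)=26 f(27,27)=1
Σ_s f(27,s) = 20058300
P = 20058300/134217728 = 5014575/33554432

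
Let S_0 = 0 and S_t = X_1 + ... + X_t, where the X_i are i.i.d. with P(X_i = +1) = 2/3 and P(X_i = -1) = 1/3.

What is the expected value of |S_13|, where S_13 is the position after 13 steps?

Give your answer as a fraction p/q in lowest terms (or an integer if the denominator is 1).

Answer: 836459/177147

Derivation:
S_13 takes values m ≡ 1 (mod 2) with |m| ≤ 13; P(S_13=m) = C(13,(13+m)/2) · (2/3)^((13+m)/2) · (1/3)^((13-m)/2).
Distribution: P(S=-13)=1/1594323, P(S=-11)=26/1594323, P(S=-9)=104/531441, P(S=-7)=2288/1594323, P(S=-5)=11440/1594323, P(S=-3)=4576/177147, P(S=-1)=36608/531441, P(S=1)=73216/531441, P(S=3)=36608/177147, P(S=5)=366080/1594323, P(S=7)=292864/1594323, P(S=9)=53248/531441, P(S=11)=53248/1594323, P(S=13)=8192/1594323
E[|S_13|] = Σ_m |m|·P(S_13=m) = 836459/177147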